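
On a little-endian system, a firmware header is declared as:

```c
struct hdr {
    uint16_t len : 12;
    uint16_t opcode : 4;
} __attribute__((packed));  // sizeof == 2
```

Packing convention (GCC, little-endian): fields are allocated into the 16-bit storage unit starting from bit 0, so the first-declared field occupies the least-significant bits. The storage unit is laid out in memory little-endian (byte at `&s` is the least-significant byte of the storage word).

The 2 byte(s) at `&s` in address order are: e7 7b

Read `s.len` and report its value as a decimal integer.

[0]=0xe7 [1]=0x7b (little-endian) → word 0x7be7
len [0+:12] = (word>>0) & 0xfff = 3047  ←
opcode [12+:4] = (word>>12) & 0xf = 7

3047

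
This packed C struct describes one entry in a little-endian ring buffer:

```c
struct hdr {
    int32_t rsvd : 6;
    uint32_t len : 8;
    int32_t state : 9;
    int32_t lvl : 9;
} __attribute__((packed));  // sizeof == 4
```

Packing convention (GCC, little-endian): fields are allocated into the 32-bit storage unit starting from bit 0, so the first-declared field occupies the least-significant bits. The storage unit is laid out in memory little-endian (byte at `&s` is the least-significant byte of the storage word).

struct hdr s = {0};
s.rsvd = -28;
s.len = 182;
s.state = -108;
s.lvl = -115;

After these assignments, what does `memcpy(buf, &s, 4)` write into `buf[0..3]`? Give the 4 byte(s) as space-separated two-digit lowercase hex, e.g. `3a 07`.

a4 2d e5 c6

[0+:6] rsvd=-28 & 0x3f = 0x24; word=0x00000024
[6+:8] len=182 & 0xff = 0xb6; word=0x00002da4
[14+:9] state=-108 & 0x1ff = 0x194; word=0x00652da4
[23+:9] lvl=-115 & 0x1ff = 0x18d; word=0xc6e52da4
word = 0xc6e52da4 → little-endian bytes:
  [0]=0xa4  [1]=0x2d  [2]=0xe5  [3]=0xc6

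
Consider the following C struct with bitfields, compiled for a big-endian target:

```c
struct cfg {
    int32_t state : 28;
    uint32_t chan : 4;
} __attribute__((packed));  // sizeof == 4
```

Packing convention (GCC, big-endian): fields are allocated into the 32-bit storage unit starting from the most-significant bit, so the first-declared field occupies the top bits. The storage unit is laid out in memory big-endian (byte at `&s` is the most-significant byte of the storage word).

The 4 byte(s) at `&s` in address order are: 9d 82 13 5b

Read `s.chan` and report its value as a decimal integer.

[0]=0x9d [1]=0x82 [2]=0x13 [3]=0x5b (big-endian) → word 0x9d82135b
state [4+:28] = (word>>4) & 0xfffffff = 165159221
chan [0+:4] = (word>>0) & 0xf = 11  ←

11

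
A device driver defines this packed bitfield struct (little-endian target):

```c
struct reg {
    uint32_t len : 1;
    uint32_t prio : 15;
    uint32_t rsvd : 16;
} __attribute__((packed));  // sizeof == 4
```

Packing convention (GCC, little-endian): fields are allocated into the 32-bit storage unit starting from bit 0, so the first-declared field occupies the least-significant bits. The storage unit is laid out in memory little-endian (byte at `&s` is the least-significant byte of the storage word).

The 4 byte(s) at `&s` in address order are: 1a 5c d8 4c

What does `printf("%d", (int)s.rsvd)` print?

19672

[0]=0x1a [1]=0x5c [2]=0xd8 [3]=0x4c (little-endian) → word 0x4cd85c1a
len:1 @ bit 0 → (0x4cd85c1a>>0)&0x1 = 0x0
prio:15 @ bit 1 → (0x4cd85c1a>>1)&0x7fff = 0x2e0d
rsvd:16 @ bit 16 → (0x4cd85c1a>>16)&0xffff = 0x4cd8  ←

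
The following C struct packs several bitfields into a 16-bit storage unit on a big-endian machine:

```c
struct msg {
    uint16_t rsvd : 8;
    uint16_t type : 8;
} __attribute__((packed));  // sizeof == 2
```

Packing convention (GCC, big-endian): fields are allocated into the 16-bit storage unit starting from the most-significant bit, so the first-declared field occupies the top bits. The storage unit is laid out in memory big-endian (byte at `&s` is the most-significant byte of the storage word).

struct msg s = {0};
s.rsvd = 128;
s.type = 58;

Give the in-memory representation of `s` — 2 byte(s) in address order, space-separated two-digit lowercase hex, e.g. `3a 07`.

rsvd:8 = 128 → 0x80 << 8 → word 0x8000
type:8 = 58 → 0x3a << 0 → word 0x803a
word = 0x803a → big-endian bytes:
  [0]=0x80  [1]=0x3a

80 3a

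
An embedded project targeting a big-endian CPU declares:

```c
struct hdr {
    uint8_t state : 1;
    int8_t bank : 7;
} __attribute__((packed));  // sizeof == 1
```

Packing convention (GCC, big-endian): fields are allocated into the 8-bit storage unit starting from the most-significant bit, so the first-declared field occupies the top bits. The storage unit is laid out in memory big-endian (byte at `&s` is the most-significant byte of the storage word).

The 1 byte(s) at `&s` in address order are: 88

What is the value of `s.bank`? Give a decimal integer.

[0]=0x88 (big-endian) → word 0x88
state [7+:1] = (word>>7) & 0x1 = 1
bank [0+:7] = (word>>0) & 0x7f = 8  ←
bank signed 7b, MSB=0: value = 8

8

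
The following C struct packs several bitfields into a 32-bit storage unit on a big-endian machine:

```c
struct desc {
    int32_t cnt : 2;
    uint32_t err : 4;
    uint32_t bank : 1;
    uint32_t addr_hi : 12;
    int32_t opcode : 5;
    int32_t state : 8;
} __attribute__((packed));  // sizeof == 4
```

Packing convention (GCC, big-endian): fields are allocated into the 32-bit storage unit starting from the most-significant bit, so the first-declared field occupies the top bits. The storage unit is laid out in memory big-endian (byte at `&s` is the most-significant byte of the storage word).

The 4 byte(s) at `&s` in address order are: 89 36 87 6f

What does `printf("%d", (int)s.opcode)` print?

[0]=0x89 [1]=0x36 [2]=0x87 [3]=0x6f (big-endian) → word 0x8936876f
cnt:2 @ bit 30 → (0x8936876f>>30)&0x3 = 0x2
err:4 @ bit 26 → (0x8936876f>>26)&0xf = 0x2
bank:1 @ bit 25 → (0x8936876f>>25)&0x1 = 0x0
addr_hi:12 @ bit 13 → (0x8936876f>>13)&0xfff = 0x9b4
opcode:5 @ bit 8 → (0x8936876f>>8)&0x1f = 0x7  ←
state:8 @ bit 0 → (0x8936876f>>0)&0xff = 0x6f
opcode signed 5b, MSB=0: value = 7

7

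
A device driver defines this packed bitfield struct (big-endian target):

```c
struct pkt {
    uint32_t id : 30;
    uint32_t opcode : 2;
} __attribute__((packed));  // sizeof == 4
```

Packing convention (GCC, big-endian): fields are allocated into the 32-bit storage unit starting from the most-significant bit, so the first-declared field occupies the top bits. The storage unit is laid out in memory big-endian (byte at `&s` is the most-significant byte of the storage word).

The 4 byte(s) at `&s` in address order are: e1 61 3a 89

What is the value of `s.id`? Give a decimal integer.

[0]=0xe1 [1]=0x61 [2]=0x3a [3]=0x89 (big-endian) → word 0xe1613a89
id:30 @ bit 2 → (0xe1613a89>>2)&0x3fffffff = 0x38584ea2  ←
opcode:2 @ bit 0 → (0xe1613a89>>0)&0x3 = 0x1

945311394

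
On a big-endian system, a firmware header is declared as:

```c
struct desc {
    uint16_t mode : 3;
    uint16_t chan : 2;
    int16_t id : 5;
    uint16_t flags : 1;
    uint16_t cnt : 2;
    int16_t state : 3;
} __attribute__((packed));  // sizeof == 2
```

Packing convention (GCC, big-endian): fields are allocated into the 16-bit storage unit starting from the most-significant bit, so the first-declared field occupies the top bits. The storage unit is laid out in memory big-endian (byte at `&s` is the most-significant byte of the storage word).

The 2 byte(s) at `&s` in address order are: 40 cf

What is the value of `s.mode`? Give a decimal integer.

2

[0]=0x40 [1]=0xcf (big-endian) → word 0x40cf
mode [13+:3] = (word>>13) & 0x7 = 2  ←
chan [11+:2] = (word>>11) & 0x3 = 0
id [6+:5] = (word>>6) & 0x1f = 3
flags [5+:1] = (word>>5) & 0x1 = 0
cnt [3+:2] = (word>>3) & 0x3 = 1
state [0+:3] = (word>>0) & 0x7 = 7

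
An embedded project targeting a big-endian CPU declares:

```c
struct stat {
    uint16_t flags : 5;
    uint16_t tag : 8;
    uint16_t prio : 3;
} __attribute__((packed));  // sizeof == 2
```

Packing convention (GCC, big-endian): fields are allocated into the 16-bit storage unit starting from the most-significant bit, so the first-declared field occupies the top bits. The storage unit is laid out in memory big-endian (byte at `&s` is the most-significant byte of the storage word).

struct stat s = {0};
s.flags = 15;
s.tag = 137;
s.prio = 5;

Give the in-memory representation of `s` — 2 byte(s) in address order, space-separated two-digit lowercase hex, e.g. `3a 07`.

[11+:5] flags=15 & 0x1f = 0xf; word=0x7800
[3+:8] tag=137 & 0xff = 0x89; word=0x7c48
[0+:3] prio=5 & 0x7 = 0x5; word=0x7c4d
word = 0x7c4d → big-endian bytes:
  [0]=0x7c  [1]=0x4d

7c 4d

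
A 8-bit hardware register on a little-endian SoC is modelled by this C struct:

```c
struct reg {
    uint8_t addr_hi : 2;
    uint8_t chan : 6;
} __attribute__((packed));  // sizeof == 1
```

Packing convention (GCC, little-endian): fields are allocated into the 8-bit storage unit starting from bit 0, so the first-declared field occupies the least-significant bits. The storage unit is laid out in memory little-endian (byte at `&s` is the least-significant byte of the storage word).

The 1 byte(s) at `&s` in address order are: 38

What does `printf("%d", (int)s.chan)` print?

[0]=0x38 (little-endian) → word 0x38
addr_hi [0+:2] = (word>>0) & 0x3 = 0
chan [2+:6] = (word>>2) & 0x3f = 14  ←

14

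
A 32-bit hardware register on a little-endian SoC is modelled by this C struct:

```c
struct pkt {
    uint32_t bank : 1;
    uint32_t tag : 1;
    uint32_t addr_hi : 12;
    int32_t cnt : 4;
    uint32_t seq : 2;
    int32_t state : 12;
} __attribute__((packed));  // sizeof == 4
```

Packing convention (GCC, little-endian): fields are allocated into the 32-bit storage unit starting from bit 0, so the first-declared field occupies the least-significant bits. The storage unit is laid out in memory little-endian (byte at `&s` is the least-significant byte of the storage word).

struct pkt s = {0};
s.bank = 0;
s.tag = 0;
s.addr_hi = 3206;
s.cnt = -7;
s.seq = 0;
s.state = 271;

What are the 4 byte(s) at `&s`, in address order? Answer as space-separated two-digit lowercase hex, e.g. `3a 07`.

bank:1 = 0 → 0x0 << 0 → word 0x00000000
tag:1 = 0 → 0x0 << 1 → word 0x00000000
addr_hi:12 = 3206 → 0xc86 << 2 → word 0x00003218
cnt:4 = -7 → 0x9 << 14 → word 0x00027218
seq:2 = 0 → 0x0 << 18 → word 0x00027218
state:12 = 271 → 0x10f << 20 → word 0x10f27218
word = 0x10f27218 → little-endian bytes:
  [0]=0x18  [1]=0x72  [2]=0xf2  [3]=0x10

18 72 f2 10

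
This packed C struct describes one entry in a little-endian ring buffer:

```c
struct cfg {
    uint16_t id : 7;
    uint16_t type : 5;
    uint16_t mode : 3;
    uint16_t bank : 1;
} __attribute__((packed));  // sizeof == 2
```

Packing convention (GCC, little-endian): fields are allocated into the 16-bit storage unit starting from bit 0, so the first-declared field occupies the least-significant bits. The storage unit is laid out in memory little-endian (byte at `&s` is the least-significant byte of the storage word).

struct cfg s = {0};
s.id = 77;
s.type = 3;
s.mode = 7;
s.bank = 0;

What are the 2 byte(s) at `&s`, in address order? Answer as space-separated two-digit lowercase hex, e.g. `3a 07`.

cd 71

[0+:7] id=77 & 0x7f = 0x4d; word=0x004d
[7+:5] type=3 & 0x1f = 0x3; word=0x01cd
[12+:3] mode=7 & 0x7 = 0x7; word=0x71cd
[15+:1] bank=0 & 0x1 = 0x0; word=0x71cd
word = 0x71cd → little-endian bytes:
  [0]=0xcd  [1]=0x71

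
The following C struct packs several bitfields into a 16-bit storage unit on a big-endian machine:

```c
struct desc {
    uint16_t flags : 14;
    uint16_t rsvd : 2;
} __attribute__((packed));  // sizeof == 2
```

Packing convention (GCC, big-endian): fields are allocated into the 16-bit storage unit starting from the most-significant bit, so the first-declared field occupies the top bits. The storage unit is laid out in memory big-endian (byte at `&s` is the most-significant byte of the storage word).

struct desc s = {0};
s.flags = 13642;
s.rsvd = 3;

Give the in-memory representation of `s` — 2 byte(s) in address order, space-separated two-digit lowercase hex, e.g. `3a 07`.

flags (14b) val=13642 bits=0x354a at bit 2: 0xd528
rsvd (2b) val=3 bits=0x3 at bit 0: 0xd52b
word = 0xd52b → big-endian bytes:
  [0]=0xd5  [1]=0x2b

d5 2b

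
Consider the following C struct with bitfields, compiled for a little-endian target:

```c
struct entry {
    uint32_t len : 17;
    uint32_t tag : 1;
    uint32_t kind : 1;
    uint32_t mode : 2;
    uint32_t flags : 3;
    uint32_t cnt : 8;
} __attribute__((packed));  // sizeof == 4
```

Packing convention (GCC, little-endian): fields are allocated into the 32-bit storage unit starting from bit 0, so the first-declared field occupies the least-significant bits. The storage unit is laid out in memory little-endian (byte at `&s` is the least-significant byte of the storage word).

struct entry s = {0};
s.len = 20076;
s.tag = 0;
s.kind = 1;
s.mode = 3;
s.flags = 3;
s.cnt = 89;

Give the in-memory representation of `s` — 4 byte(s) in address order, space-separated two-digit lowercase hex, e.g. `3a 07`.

6c 4e 7c 59

len:17 = 20076 → 0x4e6c << 0 → word 0x00004e6c
tag:1 = 0 → 0x0 << 17 → word 0x00004e6c
kind:1 = 1 → 0x1 << 18 → word 0x00044e6c
mode:2 = 3 → 0x3 << 19 → word 0x001c4e6c
flags:3 = 3 → 0x3 << 21 → word 0x007c4e6c
cnt:8 = 89 → 0x59 << 24 → word 0x597c4e6c
word = 0x597c4e6c → little-endian bytes:
  [0]=0x6c  [1]=0x4e  [2]=0x7c  [3]=0x59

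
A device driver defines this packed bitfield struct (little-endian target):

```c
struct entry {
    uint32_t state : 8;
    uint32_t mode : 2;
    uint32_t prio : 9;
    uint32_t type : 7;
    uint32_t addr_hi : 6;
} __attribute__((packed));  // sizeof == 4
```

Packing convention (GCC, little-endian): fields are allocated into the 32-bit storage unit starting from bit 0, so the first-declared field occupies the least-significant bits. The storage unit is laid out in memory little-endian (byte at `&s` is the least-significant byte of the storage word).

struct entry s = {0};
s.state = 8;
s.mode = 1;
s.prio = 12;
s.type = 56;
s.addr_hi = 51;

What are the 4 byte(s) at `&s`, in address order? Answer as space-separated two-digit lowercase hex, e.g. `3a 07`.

[0+:8] state=8 & 0xff = 0x8; word=0x00000008
[8+:2] mode=1 & 0x3 = 0x1; word=0x00000108
[10+:9] prio=12 & 0x1ff = 0xc; word=0x00003108
[19+:7] type=56 & 0x7f = 0x38; word=0x01c03108
[26+:6] addr_hi=51 & 0x3f = 0x33; word=0xcdc03108
word = 0xcdc03108 → little-endian bytes:
  [0]=0x08  [1]=0x31  [2]=0xc0  [3]=0xcd

08 31 c0 cd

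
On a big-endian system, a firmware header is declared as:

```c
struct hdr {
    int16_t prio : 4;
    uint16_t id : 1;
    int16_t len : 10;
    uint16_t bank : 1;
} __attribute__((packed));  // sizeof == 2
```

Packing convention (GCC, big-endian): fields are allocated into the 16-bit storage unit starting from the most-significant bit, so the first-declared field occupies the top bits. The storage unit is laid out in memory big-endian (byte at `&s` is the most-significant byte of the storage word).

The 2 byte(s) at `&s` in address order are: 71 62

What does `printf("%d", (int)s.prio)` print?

7

[0]=0x71 [1]=0x62 (big-endian) → word 0x7162
prio [12+:4] = (word>>12) & 0xf = 7  ←
id [11+:1] = (word>>11) & 0x1 = 0
len [1+:10] = (word>>1) & 0x3ff = 177
bank [0+:1] = (word>>0) & 0x1 = 0
prio signed 4b, MSB=0: value = 7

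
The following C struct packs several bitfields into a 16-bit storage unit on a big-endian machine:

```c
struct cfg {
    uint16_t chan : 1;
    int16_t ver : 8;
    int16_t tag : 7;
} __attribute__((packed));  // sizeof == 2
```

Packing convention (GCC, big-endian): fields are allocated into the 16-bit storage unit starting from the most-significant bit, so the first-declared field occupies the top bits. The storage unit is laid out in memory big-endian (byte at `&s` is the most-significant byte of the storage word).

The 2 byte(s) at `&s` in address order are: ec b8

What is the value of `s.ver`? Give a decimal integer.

-39

[0]=0xec [1]=0xb8 (big-endian) → word 0xecb8
chan [15+:1] = (word>>15) & 0x1 = 1
ver [7+:8] = (word>>7) & 0xff = 217  ←
tag [0+:7] = (word>>0) & 0x7f = 56
ver signed 8b, MSB=1: 217 - 256 = -39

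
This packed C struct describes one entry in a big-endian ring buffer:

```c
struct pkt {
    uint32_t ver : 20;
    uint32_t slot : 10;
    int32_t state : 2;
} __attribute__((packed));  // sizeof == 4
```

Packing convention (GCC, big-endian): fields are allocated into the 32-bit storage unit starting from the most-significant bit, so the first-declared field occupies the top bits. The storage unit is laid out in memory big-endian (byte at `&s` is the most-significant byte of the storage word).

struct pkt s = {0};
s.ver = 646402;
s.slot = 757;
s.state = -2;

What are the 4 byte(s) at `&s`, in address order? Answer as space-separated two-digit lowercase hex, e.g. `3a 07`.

ver:20 = 646402 → 0x9dd02 << 12 → word 0x9dd02000
slot:10 = 757 → 0x2f5 << 2 → word 0x9dd02bd4
state:2 = -2 → 0x2 << 0 → word 0x9dd02bd6
word = 0x9dd02bd6 → big-endian bytes:
  [0]=0x9d  [1]=0xd0  [2]=0x2b  [3]=0xd6

9d d0 2b d6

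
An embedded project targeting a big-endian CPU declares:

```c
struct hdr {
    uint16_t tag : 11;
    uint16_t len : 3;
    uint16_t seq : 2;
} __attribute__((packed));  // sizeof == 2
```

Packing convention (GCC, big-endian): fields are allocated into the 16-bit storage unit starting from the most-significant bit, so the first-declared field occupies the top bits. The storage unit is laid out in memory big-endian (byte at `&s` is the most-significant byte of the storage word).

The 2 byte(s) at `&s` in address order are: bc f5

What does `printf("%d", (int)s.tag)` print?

1511

[0]=0xbc [1]=0xf5 (big-endian) → word 0xbcf5
tag [5+:11] = (word>>5) & 0x7ff = 1511  ←
len [2+:3] = (word>>2) & 0x7 = 5
seq [0+:2] = (word>>0) & 0x3 = 1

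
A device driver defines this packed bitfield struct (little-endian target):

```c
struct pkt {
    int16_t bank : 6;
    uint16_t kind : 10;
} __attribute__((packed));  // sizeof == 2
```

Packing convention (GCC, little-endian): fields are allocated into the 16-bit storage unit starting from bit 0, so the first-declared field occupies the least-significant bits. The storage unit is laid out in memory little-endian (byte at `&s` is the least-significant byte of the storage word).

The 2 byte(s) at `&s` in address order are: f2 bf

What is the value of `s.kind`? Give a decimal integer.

767

[0]=0xf2 [1]=0xbf (little-endian) → word 0xbff2
bank [0+:6] = (word>>0) & 0x3f = 50
kind [6+:10] = (word>>6) & 0x3ff = 767  ←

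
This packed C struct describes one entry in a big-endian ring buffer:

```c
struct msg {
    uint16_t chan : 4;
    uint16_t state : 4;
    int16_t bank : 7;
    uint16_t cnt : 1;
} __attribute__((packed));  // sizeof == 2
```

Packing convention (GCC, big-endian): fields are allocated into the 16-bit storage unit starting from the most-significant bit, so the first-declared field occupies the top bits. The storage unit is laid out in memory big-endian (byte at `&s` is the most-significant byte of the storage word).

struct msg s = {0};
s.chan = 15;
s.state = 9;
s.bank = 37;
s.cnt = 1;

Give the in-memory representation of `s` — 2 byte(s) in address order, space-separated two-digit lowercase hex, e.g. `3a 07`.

f9 4b

[12+:4] chan=15 & 0xf = 0xf; word=0xf000
[8+:4] state=9 & 0xf = 0x9; word=0xf900
[1+:7] bank=37 & 0x7f = 0x25; word=0xf94a
[0+:1] cnt=1 & 0x1 = 0x1; word=0xf94b
word = 0xf94b → big-endian bytes:
  [0]=0xf9  [1]=0x4b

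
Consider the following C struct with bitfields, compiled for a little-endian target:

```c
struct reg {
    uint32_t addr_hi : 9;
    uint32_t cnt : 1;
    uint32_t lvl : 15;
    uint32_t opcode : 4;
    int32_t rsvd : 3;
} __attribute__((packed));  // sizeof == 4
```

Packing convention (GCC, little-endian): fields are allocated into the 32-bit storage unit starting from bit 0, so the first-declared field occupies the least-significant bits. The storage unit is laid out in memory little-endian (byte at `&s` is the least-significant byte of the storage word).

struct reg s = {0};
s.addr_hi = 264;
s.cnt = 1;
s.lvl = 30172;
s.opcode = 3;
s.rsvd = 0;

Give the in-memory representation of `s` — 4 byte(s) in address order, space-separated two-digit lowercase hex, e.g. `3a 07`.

addr_hi (9b) val=264 bits=0x108 at bit 0: 0x00000108
cnt (1b) val=1 bits=0x1 at bit 9: 0x00000308
lvl (15b) val=30172 bits=0x75dc at bit 10: 0x01d77308
opcode (4b) val=3 bits=0x3 at bit 25: 0x07d77308
rsvd (3b) val=0 bits=0x0 at bit 29: 0x07d77308
word = 0x07d77308 → little-endian bytes:
  [0]=0x08  [1]=0x73  [2]=0xd7  [3]=0x07

08 73 d7 07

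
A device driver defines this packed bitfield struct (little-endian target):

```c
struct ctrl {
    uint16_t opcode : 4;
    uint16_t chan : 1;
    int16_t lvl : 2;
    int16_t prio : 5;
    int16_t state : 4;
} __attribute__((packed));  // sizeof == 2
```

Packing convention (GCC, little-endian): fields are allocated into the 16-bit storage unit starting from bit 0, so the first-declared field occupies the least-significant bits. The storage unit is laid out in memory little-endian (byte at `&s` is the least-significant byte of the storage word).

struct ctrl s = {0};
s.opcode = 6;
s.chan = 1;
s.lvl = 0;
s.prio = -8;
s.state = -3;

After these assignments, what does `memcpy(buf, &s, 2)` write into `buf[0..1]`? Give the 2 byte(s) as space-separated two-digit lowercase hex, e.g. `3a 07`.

16 dc

opcode:4 = 6 → 0x6 << 0 → word 0x0006
chan:1 = 1 → 0x1 << 4 → word 0x0016
lvl:2 = 0 → 0x0 << 5 → word 0x0016
prio:5 = -8 → 0x18 << 7 → word 0x0c16
state:4 = -3 → 0xd << 12 → word 0xdc16
word = 0xdc16 → little-endian bytes:
  [0]=0x16  [1]=0xdc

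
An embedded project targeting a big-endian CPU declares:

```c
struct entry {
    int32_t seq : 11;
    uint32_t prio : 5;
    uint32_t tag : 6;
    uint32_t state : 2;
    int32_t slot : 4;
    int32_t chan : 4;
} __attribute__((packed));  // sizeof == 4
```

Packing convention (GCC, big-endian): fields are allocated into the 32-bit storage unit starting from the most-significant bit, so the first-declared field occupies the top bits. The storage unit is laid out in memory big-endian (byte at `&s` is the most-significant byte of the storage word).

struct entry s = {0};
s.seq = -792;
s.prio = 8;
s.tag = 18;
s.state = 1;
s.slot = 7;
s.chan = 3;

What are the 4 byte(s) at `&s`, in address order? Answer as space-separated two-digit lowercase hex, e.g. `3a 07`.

9d 08 49 73

[21+:11] seq=-792 & 0x7ff = 0x4e8; word=0x9d000000
[16+:5] prio=8 & 0x1f = 0x8; word=0x9d080000
[10+:6] tag=18 & 0x3f = 0x12; word=0x9d084800
[8+:2] state=1 & 0x3 = 0x1; word=0x9d084900
[4+:4] slot=7 & 0xf = 0x7; word=0x9d084970
[0+:4] chan=3 & 0xf = 0x3; word=0x9d084973
word = 0x9d084973 → big-endian bytes:
  [0]=0x9d  [1]=0x08  [2]=0x49  [3]=0x73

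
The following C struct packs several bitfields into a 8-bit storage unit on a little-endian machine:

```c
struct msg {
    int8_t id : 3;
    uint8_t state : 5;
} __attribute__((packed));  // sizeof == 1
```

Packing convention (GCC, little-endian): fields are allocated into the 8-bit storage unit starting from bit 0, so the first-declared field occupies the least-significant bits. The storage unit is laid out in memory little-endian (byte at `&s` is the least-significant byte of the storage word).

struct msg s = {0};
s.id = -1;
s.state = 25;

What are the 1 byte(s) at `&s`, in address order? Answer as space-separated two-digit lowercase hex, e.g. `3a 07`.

id (3b) val=-1 bits=0x7 at bit 0: 0x07
state (5b) val=25 bits=0x19 at bit 3: 0xcf
word = 0xcf → little-endian bytes:
  [0]=0xcf

cf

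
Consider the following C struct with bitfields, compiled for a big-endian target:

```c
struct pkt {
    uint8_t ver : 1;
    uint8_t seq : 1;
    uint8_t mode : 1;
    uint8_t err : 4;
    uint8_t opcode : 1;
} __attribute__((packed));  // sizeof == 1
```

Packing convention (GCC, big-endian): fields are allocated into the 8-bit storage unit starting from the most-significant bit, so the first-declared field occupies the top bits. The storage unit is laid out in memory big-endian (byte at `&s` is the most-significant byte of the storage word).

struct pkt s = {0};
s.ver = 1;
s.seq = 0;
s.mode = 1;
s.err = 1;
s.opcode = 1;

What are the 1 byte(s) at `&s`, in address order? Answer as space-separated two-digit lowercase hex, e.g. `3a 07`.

a3

ver:1 = 1 → 0x1 << 7 → word 0x80
seq:1 = 0 → 0x0 << 6 → word 0x80
mode:1 = 1 → 0x1 << 5 → word 0xa0
err:4 = 1 → 0x1 << 1 → word 0xa2
opcode:1 = 1 → 0x1 << 0 → word 0xa3
word = 0xa3 → big-endian bytes:
  [0]=0xa3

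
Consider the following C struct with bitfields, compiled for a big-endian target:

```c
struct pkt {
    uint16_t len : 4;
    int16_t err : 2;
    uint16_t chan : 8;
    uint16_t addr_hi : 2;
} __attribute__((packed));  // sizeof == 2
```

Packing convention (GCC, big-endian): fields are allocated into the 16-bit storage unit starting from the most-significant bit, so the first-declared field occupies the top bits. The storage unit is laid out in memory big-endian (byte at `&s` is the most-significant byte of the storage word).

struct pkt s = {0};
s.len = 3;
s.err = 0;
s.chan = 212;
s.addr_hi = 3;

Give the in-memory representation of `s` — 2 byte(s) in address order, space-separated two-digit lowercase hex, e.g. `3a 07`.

len:4 = 3 → 0x3 << 12 → word 0x3000
err:2 = 0 → 0x0 << 10 → word 0x3000
chan:8 = 212 → 0xd4 << 2 → word 0x3350
addr_hi:2 = 3 → 0x3 << 0 → word 0x3353
word = 0x3353 → big-endian bytes:
  [0]=0x33  [1]=0x53

33 53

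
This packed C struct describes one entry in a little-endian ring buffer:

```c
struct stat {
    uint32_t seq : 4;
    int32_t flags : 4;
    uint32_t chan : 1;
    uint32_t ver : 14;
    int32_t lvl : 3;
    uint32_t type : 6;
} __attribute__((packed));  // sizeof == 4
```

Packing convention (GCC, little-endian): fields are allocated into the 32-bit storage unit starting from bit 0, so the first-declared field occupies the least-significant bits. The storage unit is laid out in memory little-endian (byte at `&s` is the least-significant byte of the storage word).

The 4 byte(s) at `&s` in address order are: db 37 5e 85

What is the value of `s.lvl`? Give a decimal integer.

2

[0]=0xdb [1]=0x37 [2]=0x5e [3]=0x85 (little-endian) → word 0x855e37db
seq [0+:4] = (word>>0) & 0xf = 11
flags [4+:4] = (word>>4) & 0xf = 13
chan [8+:1] = (word>>8) & 0x1 = 1
ver [9+:14] = (word>>9) & 0x3fff = 12059
lvl [23+:3] = (word>>23) & 0x7 = 2  ←
type [26+:6] = (word>>26) & 0x3f = 33
lvl signed 3b, MSB=0: value = 2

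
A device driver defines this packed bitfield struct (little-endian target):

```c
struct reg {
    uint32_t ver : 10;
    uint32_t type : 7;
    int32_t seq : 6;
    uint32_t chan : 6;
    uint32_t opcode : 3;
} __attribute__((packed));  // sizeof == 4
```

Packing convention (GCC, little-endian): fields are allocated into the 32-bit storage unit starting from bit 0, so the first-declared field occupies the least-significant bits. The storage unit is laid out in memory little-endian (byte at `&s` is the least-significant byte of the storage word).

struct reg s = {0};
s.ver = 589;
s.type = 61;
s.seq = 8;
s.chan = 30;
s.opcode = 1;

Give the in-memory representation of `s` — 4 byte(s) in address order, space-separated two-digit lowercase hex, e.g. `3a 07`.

4d f6 10 2f

ver:10 = 589 → 0x24d << 0 → word 0x0000024d
type:7 = 61 → 0x3d << 10 → word 0x0000f64d
seq:6 = 8 → 0x8 << 17 → word 0x0010f64d
chan:6 = 30 → 0x1e << 23 → word 0x0f10f64d
opcode:3 = 1 → 0x1 << 29 → word 0x2f10f64d
word = 0x2f10f64d → little-endian bytes:
  [0]=0x4d  [1]=0xf6  [2]=0x10  [3]=0x2f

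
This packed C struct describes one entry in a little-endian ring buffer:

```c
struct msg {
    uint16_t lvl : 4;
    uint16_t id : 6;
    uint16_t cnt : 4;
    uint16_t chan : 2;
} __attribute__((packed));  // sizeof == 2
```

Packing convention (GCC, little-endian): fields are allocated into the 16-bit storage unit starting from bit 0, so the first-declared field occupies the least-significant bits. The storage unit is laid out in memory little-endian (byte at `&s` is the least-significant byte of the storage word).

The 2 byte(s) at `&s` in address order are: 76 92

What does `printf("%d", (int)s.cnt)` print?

4

[0]=0x76 [1]=0x92 (little-endian) → word 0x9276
lvl:4 @ bit 0 → (0x9276>>0)&0xf = 0x6
id:6 @ bit 4 → (0x9276>>4)&0x3f = 0x27
cnt:4 @ bit 10 → (0x9276>>10)&0xf = 0x4  ←
chan:2 @ bit 14 → (0x9276>>14)&0x3 = 0x2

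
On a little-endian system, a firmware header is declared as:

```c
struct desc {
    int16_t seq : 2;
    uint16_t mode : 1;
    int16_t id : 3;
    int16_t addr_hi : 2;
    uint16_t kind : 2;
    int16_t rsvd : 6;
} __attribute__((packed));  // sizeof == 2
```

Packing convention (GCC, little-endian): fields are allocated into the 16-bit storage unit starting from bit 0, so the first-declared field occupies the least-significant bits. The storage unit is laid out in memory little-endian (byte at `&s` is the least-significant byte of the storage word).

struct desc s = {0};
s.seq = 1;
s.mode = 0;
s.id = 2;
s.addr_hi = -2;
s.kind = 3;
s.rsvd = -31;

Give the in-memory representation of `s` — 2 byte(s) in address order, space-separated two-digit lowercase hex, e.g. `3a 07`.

91 87

[0+:2] seq=1 & 0x3 = 0x1; word=0x0001
[2+:1] mode=0 & 0x1 = 0x0; word=0x0001
[3+:3] id=2 & 0x7 = 0x2; word=0x0011
[6+:2] addr_hi=-2 & 0x3 = 0x2; word=0x0091
[8+:2] kind=3 & 0x3 = 0x3; word=0x0391
[10+:6] rsvd=-31 & 0x3f = 0x21; word=0x8791
word = 0x8791 → little-endian bytes:
  [0]=0x91  [1]=0x87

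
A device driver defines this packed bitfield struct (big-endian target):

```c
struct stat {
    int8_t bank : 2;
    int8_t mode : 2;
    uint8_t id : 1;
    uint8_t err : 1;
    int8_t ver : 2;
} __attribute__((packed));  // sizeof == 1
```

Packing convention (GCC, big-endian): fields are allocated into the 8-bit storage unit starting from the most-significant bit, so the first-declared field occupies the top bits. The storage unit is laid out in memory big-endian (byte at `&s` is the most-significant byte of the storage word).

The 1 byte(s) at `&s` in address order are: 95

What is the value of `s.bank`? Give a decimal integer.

-2

[0]=0x95 (big-endian) → word 0x95
bank:2 @ bit 6 → (0x95>>6)&0x3 = 0x2  ←
mode:2 @ bit 4 → (0x95>>4)&0x3 = 0x1
id:1 @ bit 3 → (0x95>>3)&0x1 = 0x0
err:1 @ bit 2 → (0x95>>2)&0x1 = 0x1
ver:2 @ bit 0 → (0x95>>0)&0x3 = 0x1
bank signed 2b, MSB=1: 2 - 4 = -2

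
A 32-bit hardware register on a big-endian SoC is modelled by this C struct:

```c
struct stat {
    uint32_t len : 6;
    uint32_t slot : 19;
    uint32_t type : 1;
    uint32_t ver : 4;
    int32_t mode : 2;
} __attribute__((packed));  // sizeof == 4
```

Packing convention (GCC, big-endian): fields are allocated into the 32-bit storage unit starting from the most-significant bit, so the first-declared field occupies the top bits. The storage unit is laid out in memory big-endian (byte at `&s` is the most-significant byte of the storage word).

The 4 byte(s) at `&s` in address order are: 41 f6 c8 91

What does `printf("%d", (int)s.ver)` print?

4

[0]=0x41 [1]=0xf6 [2]=0xc8 [3]=0x91 (big-endian) → word 0x41f6c891
len:6 @ bit 26 → (0x41f6c891>>26)&0x3f = 0x10
slot:19 @ bit 7 → (0x41f6c891>>7)&0x7ffff = 0x3ed91
type:1 @ bit 6 → (0x41f6c891>>6)&0x1 = 0x0
ver:4 @ bit 2 → (0x41f6c891>>2)&0xf = 0x4  ←
mode:2 @ bit 0 → (0x41f6c891>>0)&0x3 = 0x1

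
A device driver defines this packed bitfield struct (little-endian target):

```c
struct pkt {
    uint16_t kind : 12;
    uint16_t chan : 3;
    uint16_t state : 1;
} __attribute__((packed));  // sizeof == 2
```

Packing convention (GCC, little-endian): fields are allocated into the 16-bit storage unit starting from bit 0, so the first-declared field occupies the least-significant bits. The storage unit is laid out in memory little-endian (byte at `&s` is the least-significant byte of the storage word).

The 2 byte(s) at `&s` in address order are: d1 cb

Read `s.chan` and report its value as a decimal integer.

[0]=0xd1 [1]=0xcb (little-endian) → word 0xcbd1
kind [0+:12] = (word>>0) & 0xfff = 3025
chan [12+:3] = (word>>12) & 0x7 = 4  ←
state [15+:1] = (word>>15) & 0x1 = 1

4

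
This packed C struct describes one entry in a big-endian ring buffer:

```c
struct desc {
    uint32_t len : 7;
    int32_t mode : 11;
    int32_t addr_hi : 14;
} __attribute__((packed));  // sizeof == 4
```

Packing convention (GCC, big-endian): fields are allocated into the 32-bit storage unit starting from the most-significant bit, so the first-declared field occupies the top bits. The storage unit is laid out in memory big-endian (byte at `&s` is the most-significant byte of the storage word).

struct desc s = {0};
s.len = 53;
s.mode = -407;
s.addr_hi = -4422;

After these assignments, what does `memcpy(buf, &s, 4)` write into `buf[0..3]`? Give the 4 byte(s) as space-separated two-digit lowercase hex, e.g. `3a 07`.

6b 9a 6e ba

len:7 = 53 → 0x35 << 25 → word 0x6a000000
mode:11 = -407 → 0x669 << 14 → word 0x6b9a4000
addr_hi:14 = -4422 → 0x2eba << 0 → word 0x6b9a6eba
word = 0x6b9a6eba → big-endian bytes:
  [0]=0x6b  [1]=0x9a  [2]=0x6e  [3]=0xba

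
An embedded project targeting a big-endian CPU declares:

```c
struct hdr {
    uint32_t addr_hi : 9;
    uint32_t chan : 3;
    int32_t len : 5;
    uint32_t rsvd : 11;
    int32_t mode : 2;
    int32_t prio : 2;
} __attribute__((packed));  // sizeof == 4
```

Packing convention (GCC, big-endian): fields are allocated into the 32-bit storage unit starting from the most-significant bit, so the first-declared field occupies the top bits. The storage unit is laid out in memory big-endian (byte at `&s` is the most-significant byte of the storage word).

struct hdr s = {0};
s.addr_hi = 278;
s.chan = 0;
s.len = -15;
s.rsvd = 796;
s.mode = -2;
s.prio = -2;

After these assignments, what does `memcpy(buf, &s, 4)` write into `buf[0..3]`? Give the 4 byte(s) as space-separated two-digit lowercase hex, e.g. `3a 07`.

8b 08 b1 ca

addr_hi:9 = 278 → 0x116 << 23 → word 0x8b000000
chan:3 = 0 → 0x0 << 20 → word 0x8b000000
len:5 = -15 → 0x11 << 15 → word 0x8b088000
rsvd:11 = 796 → 0x31c << 4 → word 0x8b08b1c0
mode:2 = -2 → 0x2 << 2 → word 0x8b08b1c8
prio:2 = -2 → 0x2 << 0 → word 0x8b08b1ca
word = 0x8b08b1ca → big-endian bytes:
  [0]=0x8b  [1]=0x08  [2]=0xb1  [3]=0xca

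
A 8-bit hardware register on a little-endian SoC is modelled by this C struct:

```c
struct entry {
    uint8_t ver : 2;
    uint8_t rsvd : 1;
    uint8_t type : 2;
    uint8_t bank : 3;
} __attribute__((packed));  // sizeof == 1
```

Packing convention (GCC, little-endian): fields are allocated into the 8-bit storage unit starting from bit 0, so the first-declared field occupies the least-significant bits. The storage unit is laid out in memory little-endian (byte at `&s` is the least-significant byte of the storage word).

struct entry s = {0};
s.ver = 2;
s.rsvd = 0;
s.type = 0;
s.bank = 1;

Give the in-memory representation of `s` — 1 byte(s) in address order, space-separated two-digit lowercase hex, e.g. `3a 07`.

22

[0+:2] ver=2 & 0x3 = 0x2; word=0x02
[2+:1] rsvd=0 & 0x1 = 0x0; word=0x02
[3+:2] type=0 & 0x3 = 0x0; word=0x02
[5+:3] bank=1 & 0x7 = 0x1; word=0x22
word = 0x22 → little-endian bytes:
  [0]=0x22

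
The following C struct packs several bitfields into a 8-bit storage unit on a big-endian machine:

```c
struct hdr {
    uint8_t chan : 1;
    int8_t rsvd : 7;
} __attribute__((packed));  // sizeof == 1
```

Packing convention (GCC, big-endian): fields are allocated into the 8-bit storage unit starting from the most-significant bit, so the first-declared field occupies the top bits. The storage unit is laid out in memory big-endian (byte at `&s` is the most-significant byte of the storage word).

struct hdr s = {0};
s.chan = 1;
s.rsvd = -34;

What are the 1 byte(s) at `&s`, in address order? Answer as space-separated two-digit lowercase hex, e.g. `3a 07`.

[7+:1] chan=1 & 0x1 = 0x1; word=0x80
[0+:7] rsvd=-34 & 0x7f = 0x5e; word=0xde
word = 0xde → big-endian bytes:
  [0]=0xde

de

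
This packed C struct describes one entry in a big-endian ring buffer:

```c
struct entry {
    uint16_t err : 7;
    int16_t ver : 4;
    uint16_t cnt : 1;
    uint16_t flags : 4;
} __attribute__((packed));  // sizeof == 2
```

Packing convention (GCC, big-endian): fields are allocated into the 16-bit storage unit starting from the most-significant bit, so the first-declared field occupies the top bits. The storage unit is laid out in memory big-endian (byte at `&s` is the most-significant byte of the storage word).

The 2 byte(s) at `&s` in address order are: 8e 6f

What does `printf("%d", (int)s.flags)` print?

15

[0]=0x8e [1]=0x6f (big-endian) → word 0x8e6f
err [9+:7] = (word>>9) & 0x7f = 71
ver [5+:4] = (word>>5) & 0xf = 3
cnt [4+:1] = (word>>4) & 0x1 = 0
flags [0+:4] = (word>>0) & 0xf = 15  ←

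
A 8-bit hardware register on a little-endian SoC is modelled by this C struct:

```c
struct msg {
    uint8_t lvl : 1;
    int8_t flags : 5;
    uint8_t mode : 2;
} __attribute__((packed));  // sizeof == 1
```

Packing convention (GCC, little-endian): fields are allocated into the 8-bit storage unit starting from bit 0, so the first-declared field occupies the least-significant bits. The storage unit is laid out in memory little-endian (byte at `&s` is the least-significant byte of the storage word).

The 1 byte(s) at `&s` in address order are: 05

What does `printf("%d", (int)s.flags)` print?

[0]=0x05 (little-endian) → word 0x05
lvl [0+:1] = (word>>0) & 0x1 = 1
flags [1+:5] = (word>>1) & 0x1f = 2  ←
mode [6+:2] = (word>>6) & 0x3 = 0
flags signed 5b, MSB=0: value = 2

2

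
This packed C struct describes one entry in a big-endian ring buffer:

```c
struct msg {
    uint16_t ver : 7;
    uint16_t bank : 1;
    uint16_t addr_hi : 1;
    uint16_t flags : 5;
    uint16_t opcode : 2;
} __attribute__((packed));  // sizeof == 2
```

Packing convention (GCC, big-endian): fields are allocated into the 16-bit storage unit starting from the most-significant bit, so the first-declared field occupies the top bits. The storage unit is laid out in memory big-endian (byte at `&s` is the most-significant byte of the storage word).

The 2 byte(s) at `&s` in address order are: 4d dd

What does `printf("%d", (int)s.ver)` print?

38

[0]=0x4d [1]=0xdd (big-endian) → word 0x4ddd
ver:7 @ bit 9 → (0x4ddd>>9)&0x7f = 0x26  ←
bank:1 @ bit 8 → (0x4ddd>>8)&0x1 = 0x1
addr_hi:1 @ bit 7 → (0x4ddd>>7)&0x1 = 0x1
flags:5 @ bit 2 → (0x4ddd>>2)&0x1f = 0x17
opcode:2 @ bit 0 → (0x4ddd>>0)&0x3 = 0x1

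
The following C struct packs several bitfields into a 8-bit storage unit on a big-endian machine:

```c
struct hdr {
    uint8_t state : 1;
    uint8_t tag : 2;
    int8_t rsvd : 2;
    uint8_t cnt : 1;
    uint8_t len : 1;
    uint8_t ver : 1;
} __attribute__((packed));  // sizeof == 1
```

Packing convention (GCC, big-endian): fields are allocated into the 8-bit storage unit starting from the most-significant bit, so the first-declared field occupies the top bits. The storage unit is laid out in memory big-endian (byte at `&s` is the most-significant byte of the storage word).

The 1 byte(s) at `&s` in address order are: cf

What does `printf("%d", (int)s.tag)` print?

2

[0]=0xcf (big-endian) → word 0xcf
state [7+:1] = (word>>7) & 0x1 = 1
tag [5+:2] = (word>>5) & 0x3 = 2  ←
rsvd [3+:2] = (word>>3) & 0x3 = 1
cnt [2+:1] = (word>>2) & 0x1 = 1
len [1+:1] = (word>>1) & 0x1 = 1
ver [0+:1] = (word>>0) & 0x1 = 1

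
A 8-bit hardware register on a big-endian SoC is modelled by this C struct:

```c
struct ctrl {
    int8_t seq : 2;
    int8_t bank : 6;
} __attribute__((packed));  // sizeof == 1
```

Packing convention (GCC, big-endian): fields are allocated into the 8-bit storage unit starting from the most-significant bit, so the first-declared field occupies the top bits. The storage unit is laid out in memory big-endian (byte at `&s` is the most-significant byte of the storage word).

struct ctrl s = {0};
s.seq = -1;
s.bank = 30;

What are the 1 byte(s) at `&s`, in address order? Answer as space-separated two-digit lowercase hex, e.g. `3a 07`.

[6+:2] seq=-1 & 0x3 = 0x3; word=0xc0
[0+:6] bank=30 & 0x3f = 0x1e; word=0xde
word = 0xde → big-endian bytes:
  [0]=0xde

de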